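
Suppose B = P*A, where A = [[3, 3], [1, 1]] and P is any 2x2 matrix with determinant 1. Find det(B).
0

By the multiplicative property of determinants, det(B) = det(P*A) = det(P) * det(A) = det(A),
so the determinant is invariant under multiplication by any determinant-1 matrix; we just need det(A).

det(A) = (3)(1) - (3)(1) = 3 - 3 = 0

Therefore det(B) = 1 * 0 = 0.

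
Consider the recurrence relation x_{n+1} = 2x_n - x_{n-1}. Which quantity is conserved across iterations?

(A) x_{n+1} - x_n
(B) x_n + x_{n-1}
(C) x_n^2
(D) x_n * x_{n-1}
A

For the recurrence x_{n+1} = 2x_n - x_{n-1}:

If x_{n+1} = 2x_n - x_{n-1}, then:
x_{n+1} - x_n = x_n - x_{n-1}
The first difference is constant throughout the sequence.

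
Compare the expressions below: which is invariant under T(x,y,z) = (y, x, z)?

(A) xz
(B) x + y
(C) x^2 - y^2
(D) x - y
B

Apply T(x,y,z) = (y, x, z) to each option, i.e. replace (x, y, z) by the transformed coordinates.
Substitute the transformed coordinates into each option and compare with the original:
(A) xz  ->  (y)(z) = yz   [differs from xz: not invariant]
(B) x + y  ->  (y) + (x) = x + y   [equals x + y: invariant]
(C) x^2 - y^2  ->  (y)^2 - (x)^2 = -x^2 + y^2   [differs from x^2 - y^2: not invariant]
(D) x - y  ->  (y) - (x) = -x + y   [differs from x - y: not invariant]

Only option (B), x + y, is unchanged by the transformation.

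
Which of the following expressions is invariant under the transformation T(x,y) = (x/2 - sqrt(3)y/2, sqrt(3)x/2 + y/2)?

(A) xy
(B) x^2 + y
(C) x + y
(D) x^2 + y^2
D

An expression E(x,y) is invariant under T if E(T(x,y)) = E(x,y). Here T(x,y) = (x/2 - sqrt(3)y/2, sqrt(3)x/2 + y/2).
Substitute the transformed coordinates into each option and compare with the original:
(A) xy  ->  (x/2 - sqrt(3)y/2)(sqrt(3)x/2 + y/2) = sqrt(3)x^2/4 - xy/2 - sqrt(3)y^2/4   [differs from xy: not invariant]
(B) x^2 + y  ->  (x/2 - sqrt(3)y/2)^2 + (sqrt(3)x/2 + y/2) = x^2/4 - sqrt(3)xy/2 + sqrt(3)x/2 + 3y^2/4 + y/2   [differs from x^2 + y: not invariant]
(C) x + y  ->  (x/2 - sqrt(3)y/2) + (sqrt(3)x/2 + y/2) = x/2 + sqrt(3)x/2 - sqrt(3)y/2 + y/2   [differs from x + y: not invariant]
(D) x^2 + y^2  ->  (x/2 - sqrt(3)y/2)^2 + (sqrt(3)x/2 + y/2)^2 = x^2 + y^2   [equals x^2 + y^2: invariant]

Only option (D), x^2 + y^2, is unchanged by the transformation.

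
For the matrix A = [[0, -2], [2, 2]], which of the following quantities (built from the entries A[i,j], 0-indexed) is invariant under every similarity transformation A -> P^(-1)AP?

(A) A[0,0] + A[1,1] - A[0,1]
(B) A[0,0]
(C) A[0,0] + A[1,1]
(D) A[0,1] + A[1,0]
C

A[0,0] + A[1,1] is the trace of A. By the cyclic property of the trace, tr(P^(-1)AP) = tr(APP^(-1)) = tr(A), so it is the same for every matrix similar to A.

The other combinations are not similarity invariants. For example, take P = [[2, 1], [1, 1]] (det P = 1), so P^(-1) = [[1, -1], [-1, 2]] and
B = P^(-1)AP = [[-8, -6], [14, 10]].
Evaluating each option on A and on B:
(A) A[0,0] + A[1,1] - A[0,1]: 4 for A, 8 for B -> changes
(B) A[0,0]: 0 for A, -8 for B -> changes
(C) A[0,0] + A[1,1]: 2 for A, 2 for B -> unchanged
(D) A[0,1] + A[1,0]: 0 for A, 8 for B -> changes

Only (C) A[0,0] + A[1,1] = 2 survives (and it does so for every P, not just this one), so it is the invariant.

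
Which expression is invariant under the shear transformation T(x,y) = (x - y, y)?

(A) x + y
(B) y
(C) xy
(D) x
B

Under the shear T(x,y) = (x - y, y):
Substitute the transformed coordinates into each option and compare with the original:
(A) x + y  ->  (x - y) + (y) = x   [differs from x + y: not invariant]
(B) y  ->  (y) = y   [equals y: invariant]
(C) xy  ->  (x - y)(y) = xy - y^2   [differs from xy: not invariant]
(D) x  ->  (x - y) = x - y   [differs from x: not invariant]

Only option (B), y, is unchanged by the transformation.
A horizontal shear moves points parallel to the x-axis, so the y-coordinate (and any function of y alone) is unchanged.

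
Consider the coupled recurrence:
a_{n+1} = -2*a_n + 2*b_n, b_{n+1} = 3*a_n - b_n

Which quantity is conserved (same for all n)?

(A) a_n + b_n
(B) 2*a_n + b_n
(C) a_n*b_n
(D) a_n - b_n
A

Replace a_n by a_{n+1} = -2*a_n + 2*b_n and b_n by b_{n+1} = 3*a_n - b_n in each option and simplify:
(A) a_n + b_n  ->  (-2*a_n + 2*b_n) + (3*a_n - b_n) = a_n + b_n   [conserved]
(B) 2*a_n + b_n  ->  2*(-2*a_n + 2*b_n) + (3*a_n - b_n) = -a_n + 3*b_n   [not conserved]
(C) a_n*b_n  ->  (-2*a_n + 2*b_n)*(3*a_n - b_n) = -6*a_n^2 + 8*a_n*b_n - 2*b_n^2   [not conserved]
(D) a_n - b_n  ->  (-2*a_n + 2*b_n) - (3*a_n - b_n) = -5*a_n + 3*b_n   [not conserved]

Only (A) a_n + b_n returns to itself after one step, so it is the conserved quantity.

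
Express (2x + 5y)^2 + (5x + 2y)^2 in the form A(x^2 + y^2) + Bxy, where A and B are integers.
29(x^2 + y^2) + 40xy

Expanding: (2x + 5y)^2 = 4x^2 + 20xy + 25y^2
(5x + 2y)^2 = 25x^2 + 20xy + 4y^2
Sum = (4+25)(x^2+y^2) + 40xy = 29(x^2 + y^2) + 40xy
This is symmetric in x and y.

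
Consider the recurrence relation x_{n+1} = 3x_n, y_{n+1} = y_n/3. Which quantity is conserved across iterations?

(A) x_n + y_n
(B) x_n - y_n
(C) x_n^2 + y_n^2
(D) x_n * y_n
D

For the recurrence x_{n+1} = 3x_n, y_{n+1} = y_n/3:

x_{n+1} * y_{n+1} = (3x_n) * (y_n/3) = x_n * y_n
The product is conserved.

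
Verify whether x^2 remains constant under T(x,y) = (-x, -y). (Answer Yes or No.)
Yes

Substitute T(x,y) = (-x, -y) into the expression and compare with the original.

Original: x^2
After applying T: (-x)^2 = x^2

This is identical to the original x^2, so the expression is invariant.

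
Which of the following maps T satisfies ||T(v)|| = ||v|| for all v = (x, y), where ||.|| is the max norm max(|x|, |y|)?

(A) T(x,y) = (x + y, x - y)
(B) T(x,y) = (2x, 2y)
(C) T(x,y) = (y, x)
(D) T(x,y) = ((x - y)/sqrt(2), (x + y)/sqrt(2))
C

A transformation preserves a norm if ||T(v)|| = ||v|| for every v; a single vector where the norm changes rules an option out.

(A) T(x,y) = (x + y, x - y): v = (1, 1) has norm max(|1|, |1|) = 1, but T(v) = (2, 0) has norm 2 -- not preserved.
(B) T(x,y) = (2x, 2y): v = (1, 0) has norm max(|1|, |0|) = 1, but T(v) = (2, 0) has norm 2 -- not preserved.
(C) T(x,y) = (y, x): preserves the norm -- it only permutes the coordinates and/or flips signs, which leaves max(|x|, |y|) unchanged.
(D) T(x,y) = ((x - y)/sqrt(2), (x + y)/sqrt(2)): v = (1, 0) has norm max(|1|, |0|) = 1, but T(v) = (sqrt(2)/2, sqrt(2)/2) has norm sqrt(2)/2 -- not preserved.

Therefore the answer is (C).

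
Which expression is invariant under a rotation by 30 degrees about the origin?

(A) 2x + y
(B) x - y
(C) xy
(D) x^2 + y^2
D

A rotation by 30 degrees sends (x, y) to (sqrt(3)x/2 - y/2, x/2 + sqrt(3)y/2).
Substitute the transformed coordinates into each option and compare with the original:
(A) 2x + y  ->  2(sqrt(3)x/2 - y/2) + (x/2 + sqrt(3)y/2) = x/2 + sqrt(3)x - y + sqrt(3)y/2   [differs from 2x + y: not invariant]
(B) x - y  ->  (sqrt(3)x/2 - y/2) - (x/2 + sqrt(3)y/2) = -x/2 + sqrt(3)x/2 - sqrt(3)y/2 - y/2   [differs from x - y: not invariant]
(C) xy  ->  (sqrt(3)x/2 - y/2)(x/2 + sqrt(3)y/2) = sqrt(3)x^2/4 + xy/2 - sqrt(3)y^2/4   [differs from xy: not invariant]
(D) x^2 + y^2  ->  (sqrt(3)x/2 - y/2)^2 + (x/2 + sqrt(3)y/2)^2 = x^2 + y^2   [equals x^2 + y^2: invariant]

Only option (D), x^2 + y^2, is unchanged by the transformation.
Geometrically, x^2 + y^2 is the squared distance from the origin, which every rotation about the origin preserves.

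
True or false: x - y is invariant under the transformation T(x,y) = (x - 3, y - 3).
True

Substitute T(x,y) = (x - 3, y - 3) into the expression and compare with the original.

Original: x - y
After applying T: (x - 3) - (y - 3) = x - y

This is identical to the original x - y, so the expression is invariant.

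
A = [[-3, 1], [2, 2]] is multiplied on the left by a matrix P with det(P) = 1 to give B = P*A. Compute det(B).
-8

By the multiplicative property of determinants, det(B) = det(P*A) = det(P) * det(A) = det(A),
so the determinant is invariant under multiplication by any determinant-1 matrix; we just need det(A).

det(A) = (-3)(2) - (1)(2) = -6 - 2 = -8

Therefore det(B) = 1 * (-8) = -8.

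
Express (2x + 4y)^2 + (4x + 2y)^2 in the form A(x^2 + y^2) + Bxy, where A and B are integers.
20(x^2 + y^2) + 32xy

Expanding: (2x + 4y)^2 = 4x^2 + 16xy + 16y^2
(4x + 2y)^2 = 16x^2 + 16xy + 4y^2
Sum = (4+16)(x^2+y^2) + 32xy = 20(x^2 + y^2) + 32xy
This is symmetric in x and y.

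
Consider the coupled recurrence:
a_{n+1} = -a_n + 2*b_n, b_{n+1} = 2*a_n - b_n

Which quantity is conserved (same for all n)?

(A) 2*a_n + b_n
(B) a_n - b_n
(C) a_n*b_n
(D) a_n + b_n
D

Replace a_n by a_{n+1} = -a_n + 2*b_n and b_n by b_{n+1} = 2*a_n - b_n in each option and simplify:
(A) 2*a_n + b_n  ->  2*(-a_n + 2*b_n) + (2*a_n - b_n) = 3*b_n   [not conserved]
(B) a_n - b_n  ->  (-a_n + 2*b_n) - (2*a_n - b_n) = -3*a_n + 3*b_n   [not conserved]
(C) a_n*b_n  ->  (-a_n + 2*b_n)*(2*a_n - b_n) = -2*a_n^2 + 5*a_n*b_n - 2*b_n^2   [not conserved]
(D) a_n + b_n  ->  (-a_n + 2*b_n) + (2*a_n - b_n) = a_n + b_n   [conserved]

Only (D) a_n + b_n returns to itself after one step, so it is the conserved quantity.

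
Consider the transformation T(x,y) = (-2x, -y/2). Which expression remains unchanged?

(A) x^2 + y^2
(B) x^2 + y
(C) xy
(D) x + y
C

An expression E(x,y) is invariant under T if E(T(x,y)) = E(x,y). Here T(x,y) = (-2x, -y/2).
Substitute the transformed coordinates into each option and compare with the original:
(A) x^2 + y^2  ->  (-2x)^2 + (-y/2)^2 = 4x^2 + y^2/4   [differs from x^2 + y^2: not invariant]
(B) x^2 + y  ->  (-2x)^2 + (-y/2) = 4x^2 - y/2   [differs from x^2 + y: not invariant]
(C) xy  ->  (-2x)(-y/2) = xy   [equals xy: invariant]
(D) x + y  ->  (-2x) + (-y/2) = -2x - y/2   [differs from x + y: not invariant]

Only option (C), xy, is unchanged by the transformation.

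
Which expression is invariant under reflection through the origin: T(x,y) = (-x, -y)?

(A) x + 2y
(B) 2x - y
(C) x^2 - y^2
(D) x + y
C

The map is reflection through the origin: T(x,y) = (-x, -y).
Substitute the transformed coordinates into each option and compare with the original:
(A) x + 2y  ->  (-x) + 2(-y) = -x - 2y   [differs from x + 2y: not invariant]
(B) 2x - y  ->  2(-x) - (-y) = -2x + y   [differs from 2x - y: not invariant]
(C) x^2 - y^2  ->  (-x)^2 - (-y)^2 = x^2 - y^2   [equals x^2 - y^2: invariant]
(D) x + y  ->  (-x) + (-y) = -x - y   [differs from x + y: not invariant]

Only option (C), x^2 - y^2, is unchanged by the transformation.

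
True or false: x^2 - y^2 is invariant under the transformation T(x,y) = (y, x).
False

Substitute T(x,y) = (y, x) into the expression and compare with the original.

Original: x^2 - y^2
After applying T: (y)^2 - (x)^2 = -x^2 + y^2

This differs from the original x^2 - y^2 (difference: -2x^2 + 2y^2), so the expression is NOT invariant.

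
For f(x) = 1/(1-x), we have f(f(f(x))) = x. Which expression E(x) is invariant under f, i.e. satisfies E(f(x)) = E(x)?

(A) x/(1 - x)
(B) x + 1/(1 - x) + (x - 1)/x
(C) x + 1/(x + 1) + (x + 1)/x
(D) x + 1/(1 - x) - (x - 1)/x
B

Replace x by f(x) = 1/(1 - x) in each option and simplify. As a quick numerical cross-check, also compare E(4) with E(f(4)) = E(-1/3).

(A) x/(1 - x)  ->  (1/(1 - x))/(1 - (1/(1 - x))) = -1/x; check: E(4) = -4/3 but E(-1/3) = -1/4.   [not invariant]
(B) x + 1/(1 - x) + (x - 1)/x  ->  (1/(1 - x)) + 1/(1 - (1/(1 - x))) + ((1/(1 - x)) - 1)/(1/(1 - x)), which simplifies back to x + 1/(1 - x) + (x - 1)/x; check: E(4) = 53/12, E(-1/3) = 53/12.   [invariant]
(C) x + 1/(x + 1) + (x + 1)/x  ->  (1/(1 - x)) + 1/((1/(1 - x)) + 1) + ((1/(1 - x)) + 1)/(1/(1 - x)) = (-x^3 + 6x^2 - 11x + 7)/(x^2 - 3x + 2); check: E(4) = 109/20 but E(-1/3) = -5/6.   [not invariant]
(D) x + 1/(1 - x) - (x - 1)/x  ->  (1/(1 - x)) + 1/(1 - (1/(1 - x))) - ((1/(1 - x)) - 1)/(1/(1 - x)) = (x^2(1 - x) - x + (x - 1)^2)/(x(x - 1)); check: E(4) = 35/12 but E(-1/3) = -43/12.   [not invariant]

Only (B) is unchanged. Indeed f(f(x)) = 1/(1 - 1/(1-x)) = (1-x)/(-x) = (x-1)/x, so E(x) = x + f(x) + f(f(x)) is the sum over the whole 3-cycle; applying f just permutes the three terms cyclically (x -> f(x) -> f(f(x)) -> x), leaving the sum unchanged.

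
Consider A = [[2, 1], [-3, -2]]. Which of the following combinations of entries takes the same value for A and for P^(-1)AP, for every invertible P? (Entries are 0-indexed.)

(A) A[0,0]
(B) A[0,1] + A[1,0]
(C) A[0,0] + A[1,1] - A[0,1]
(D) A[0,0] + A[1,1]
D

A[0,0] + A[1,1] is the trace of A. By the cyclic property of the trace, tr(P^(-1)AP) = tr(APP^(-1)) = tr(A), so it is the same for every matrix similar to A.

The other combinations are not similarity invariants. For example, take P = [[1, 1], [0, 1]] (det P = 1), so P^(-1) = [[1, -1], [0, 1]] and
B = P^(-1)AP = [[5, 8], [-3, -5]].
Evaluating each option on A and on B:
(A) A[0,0]: 2 for A, 5 for B -> changes
(B) A[0,1] + A[1,0]: -2 for A, 5 for B -> changes
(C) A[0,0] + A[1,1] - A[0,1]: -1 for A, -8 for B -> changes
(D) A[0,0] + A[1,1]: 0 for A, 0 for B -> unchanged

Only (D) A[0,0] + A[1,1] = 0 survives (and it does so for every P, not just this one), so it is the invariant.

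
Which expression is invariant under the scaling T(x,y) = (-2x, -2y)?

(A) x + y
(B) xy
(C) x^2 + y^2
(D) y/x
D

Under the uniform scaling T(x,y) = (-2x, -2y):
Substitute the transformed coordinates into each option and compare with the original:
(A) x + y  ->  (-2x) + (-2y) = -2x - 2y   [differs from x + y: not invariant]
(B) xy  ->  (-2x)(-2y) = 4xy   [differs from xy: not invariant]
(C) x^2 + y^2  ->  (-2x)^2 + (-2y)^2 = 4x^2 + 4y^2   [differs from x^2 + y^2: not invariant]
(D) y/x  ->  (-2y)/(-2x) = y/x   [equals y/x: invariant]

Only option (D), y/x, is unchanged by the transformation.
The common factor -2 cancels in a ratio of coordinates, while sums, products and sums of squares pick up factors of -2 or 4.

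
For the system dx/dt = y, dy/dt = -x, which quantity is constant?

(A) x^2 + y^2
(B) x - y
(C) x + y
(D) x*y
A

A first integral I satisfies dI/dt = 0 along every solution. Differentiate each option and use the equation of motion:
(A) d/dt[x^2 + y^2] = 2x*dx/dt + 2y*dy/dt = 2x*y + 2y*(-x) = 0
(B) d/dt[x - y] = y - (-x) = x + y, not identically 0
(C) d/dt[x + y] = y + (-x) = y - x, not identically 0
(D) d/dt[x*y] = (dx/dt)y + x(dy/dt) = y^2 - x^2, not identically 0

Only (A) has zero time-derivative. So x^2 + y^2 (the squared radius; trajectories are circles) is the conserved quantity.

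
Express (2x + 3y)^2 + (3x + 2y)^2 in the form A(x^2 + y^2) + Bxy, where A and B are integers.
13(x^2 + y^2) + 24xy

Expanding: (2x + 3y)^2 = 4x^2 + 12xy + 9y^2
(3x + 2y)^2 = 9x^2 + 12xy + 4y^2
Sum = (4+9)(x^2+y^2) + 24xy = 13(x^2 + y^2) + 24xy
This is symmetric in x and y.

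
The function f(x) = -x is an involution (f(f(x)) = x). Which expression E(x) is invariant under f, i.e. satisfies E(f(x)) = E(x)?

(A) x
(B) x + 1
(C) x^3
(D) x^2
D

Replace x by f(x) = -x in each option and simplify. As a quick numerical cross-check, also compare E(3) with E(f(3)) = E(-3).

(A) x  ->  (-x) = -x; check: E(3) = 3 but E(-3) = -3.   [not invariant]
(B) x + 1  ->  (-x) + 1 = 1 - x; check: E(3) = 4 but E(-3) = -2.   [not invariant]
(C) x^3  ->  (-x)^3 = -x^3; check: E(3) = 27 but E(-3) = -27.   [not invariant]
(D) x^2  ->  (-x)^2, which simplifies back to x^2; check: E(3) = 9, E(-3) = 9.   [invariant]

Only (D) is unchanged. E is symmetric under swapping x with f(x) = -x, which is exactly what an involution does.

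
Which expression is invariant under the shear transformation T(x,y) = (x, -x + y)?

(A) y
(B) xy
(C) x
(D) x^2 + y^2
C

Under the shear T(x,y) = (x, -x + y):
Substitute the transformed coordinates into each option and compare with the original:
(A) y  ->  (-x + y) = -x + y   [differs from y: not invariant]
(B) xy  ->  (x)(-x + y) = -x^2 + xy   [differs from xy: not invariant]
(C) x  ->  (x) = x   [equals x: invariant]
(D) x^2 + y^2  ->  (x)^2 + (-x + y)^2 = 2x^2 - 2xy + y^2   [differs from x^2 + y^2: not invariant]

Only option (C), x, is unchanged by the transformation.
A vertical shear moves points parallel to the y-axis, so the x-coordinate (and any function of x alone) is unchanged.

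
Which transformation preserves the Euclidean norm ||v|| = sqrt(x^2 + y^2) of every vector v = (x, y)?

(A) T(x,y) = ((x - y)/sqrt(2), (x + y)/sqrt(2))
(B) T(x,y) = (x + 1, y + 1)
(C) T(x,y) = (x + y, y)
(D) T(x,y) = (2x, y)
A

A transformation preserves a norm if ||T(v)|| = ||v|| for every v; a single vector where the norm changes rules an option out.

(A) T(x,y) = ((x - y)/sqrt(2), (x + y)/sqrt(2)): preserves the norm -- it is an orthogonal map (a rotation/reflection), and (sqrt(2)(x - y)/2)^2 + (sqrt(2)(x + y)/2)^2 simplifies to x^2 + y^2.
(B) T(x,y) = (x + 1, y + 1): v = (1, 0) has norm sqrt((1)^2 + (0)^2) = 1, but T(v) = (2, 1) has norm sqrt(5) -- not preserved.
(C) T(x,y) = (x + y, y): v = (0, 1) has norm sqrt((0)^2 + (1)^2) = 1, but T(v) = (1, 1) has norm sqrt(2) -- not preserved.
(D) T(x,y) = (2x, y): v = (1, 0) has norm sqrt((1)^2 + (0)^2) = 1, but T(v) = (2, 0) has norm 2 -- not preserved.

Therefore the answer is (A).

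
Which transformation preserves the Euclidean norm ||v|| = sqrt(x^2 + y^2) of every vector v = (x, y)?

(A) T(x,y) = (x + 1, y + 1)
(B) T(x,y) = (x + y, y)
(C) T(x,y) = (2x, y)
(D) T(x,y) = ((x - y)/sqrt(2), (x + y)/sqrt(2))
D

A transformation preserves a norm if ||T(v)|| = ||v|| for every v; a single vector where the norm changes rules an option out.

(A) T(x,y) = (x + 1, y + 1): v = (1, 0) has norm sqrt((1)^2 + (0)^2) = 1, but T(v) = (2, 1) has norm sqrt(5) -- not preserved.
(B) T(x,y) = (x + y, y): v = (0, 1) has norm sqrt((0)^2 + (1)^2) = 1, but T(v) = (1, 1) has norm sqrt(2) -- not preserved.
(C) T(x,y) = (2x, y): v = (1, 0) has norm sqrt((1)^2 + (0)^2) = 1, but T(v) = (2, 0) has norm 2 -- not preserved.
(D) T(x,y) = ((x - y)/sqrt(2), (x + y)/sqrt(2)): preserves the norm -- it is an orthogonal map (a rotation/reflection), and (sqrt(2)(x - y)/2)^2 + (sqrt(2)(x + y)/2)^2 simplifies to x^2 + y^2.

Therefore the answer is (D).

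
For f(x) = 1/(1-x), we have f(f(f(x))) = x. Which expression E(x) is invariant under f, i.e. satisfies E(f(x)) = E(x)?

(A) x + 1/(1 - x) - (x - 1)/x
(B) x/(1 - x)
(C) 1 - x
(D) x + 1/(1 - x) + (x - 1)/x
D

Replace x by f(x) = 1/(1 - x) in each option and simplify. As a quick numerical cross-check, also compare E(5) with E(f(5)) = E(-1/4).

(A) x + 1/(1 - x) - (x - 1)/x  ->  (1/(1 - x)) + 1/(1 - (1/(1 - x))) - ((1/(1 - x)) - 1)/(1/(1 - x)) = (x^2(1 - x) - x + (x - 1)^2)/(x(x - 1)); check: E(5) = 79/20 but E(-1/4) = -89/20.   [not invariant]
(B) x/(1 - x)  ->  (1/(1 - x))/(1 - (1/(1 - x))) = -1/x; check: E(5) = -5/4 but E(-1/4) = -1/5.   [not invariant]
(C) 1 - x  ->  1 - (1/(1 - x)) = x/(x - 1); check: E(5) = -4 but E(-1/4) = 5/4.   [not invariant]
(D) x + 1/(1 - x) + (x - 1)/x  ->  (1/(1 - x)) + 1/(1 - (1/(1 - x))) + ((1/(1 - x)) - 1)/(1/(1 - x)), which simplifies back to x + 1/(1 - x) + (x - 1)/x; check: E(5) = 111/20, E(-1/4) = 111/20.   [invariant]

Only (D) is unchanged. Indeed f(f(x)) = 1/(1 - 1/(1-x)) = (1-x)/(-x) = (x-1)/x, so E(x) = x + f(x) + f(f(x)) is the sum over the whole 3-cycle; applying f just permutes the three terms cyclically (x -> f(x) -> f(f(x)) -> x), leaving the sum unchanged.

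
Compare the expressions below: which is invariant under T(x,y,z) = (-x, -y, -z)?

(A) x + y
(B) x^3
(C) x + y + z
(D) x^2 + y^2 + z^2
D

Apply T(x,y,z) = (-x, -y, -z) to each option, i.e. replace (x, y, z) by the transformed coordinates.
Substitute the transformed coordinates into each option and compare with the original:
(A) x + y  ->  (-x) + (-y) = -x - y   [differs from x + y: not invariant]
(B) x^3  ->  (-x)^3 = -x^3   [differs from x^3: not invariant]
(C) x + y + z  ->  (-x) + (-y) + (-z) = -x - y - z   [differs from x + y + z: not invariant]
(D) x^2 + y^2 + z^2  ->  (-x)^2 + (-y)^2 + (-z)^2 = x^2 + y^2 + z^2   [equals x^2 + y^2 + z^2: invariant]

Only option (D), x^2 + y^2 + z^2, is unchanged by the transformation.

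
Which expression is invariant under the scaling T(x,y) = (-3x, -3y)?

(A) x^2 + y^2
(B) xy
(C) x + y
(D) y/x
D

Under the uniform scaling T(x,y) = (-3x, -3y):
Substitute the transformed coordinates into each option and compare with the original:
(A) x^2 + y^2  ->  (-3x)^2 + (-3y)^2 = 9x^2 + 9y^2   [differs from x^2 + y^2: not invariant]
(B) xy  ->  (-3x)(-3y) = 9xy   [differs from xy: not invariant]
(C) x + y  ->  (-3x) + (-3y) = -3x - 3y   [differs from x + y: not invariant]
(D) y/x  ->  (-3y)/(-3x) = y/x   [equals y/x: invariant]

Only option (D), y/x, is unchanged by the transformation.
The common factor -3 cancels in a ratio of coordinates, while sums, products and sums of squares pick up factors of -3 or 9.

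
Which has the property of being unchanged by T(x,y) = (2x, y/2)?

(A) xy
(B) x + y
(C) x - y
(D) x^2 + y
A

An expression E(x,y) is invariant under T if E(T(x,y)) = E(x,y). Here T(x,y) = (2x, y/2).
Substitute the transformed coordinates into each option and compare with the original:
(A) xy  ->  (2x)(y/2) = xy   [equals xy: invariant]
(B) x + y  ->  (2x) + (y/2) = 2x + y/2   [differs from x + y: not invariant]
(C) x - y  ->  (2x) - (y/2) = 2x - y/2   [differs from x - y: not invariant]
(D) x^2 + y  ->  (2x)^2 + (y/2) = 4x^2 + y/2   [differs from x^2 + y: not invariant]

Only option (A), xy, is unchanged by the transformation.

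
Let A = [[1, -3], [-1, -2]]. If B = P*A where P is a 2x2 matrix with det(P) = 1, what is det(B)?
-5

By the multiplicative property of determinants, det(B) = det(P*A) = det(P) * det(A) = det(A),
so the determinant is invariant under multiplication by any determinant-1 matrix; we just need det(A).

det(A) = (1)(-2) - (-3)(-1) = -2 - 3 = -5

Therefore det(B) = 1 * (-5) = -5.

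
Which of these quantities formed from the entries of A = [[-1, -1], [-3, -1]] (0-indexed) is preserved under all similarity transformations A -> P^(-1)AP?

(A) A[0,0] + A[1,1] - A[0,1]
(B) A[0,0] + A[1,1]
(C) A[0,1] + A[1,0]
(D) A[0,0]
B

A[0,0] + A[1,1] is the trace of A. By the cyclic property of the trace, tr(P^(-1)AP) = tr(APP^(-1)) = tr(A), so it is the same for every matrix similar to A.

The other combinations are not similarity invariants. For example, take P = [[1, 2], [0, 1]] (det P = 1), so P^(-1) = [[1, -2], [0, 1]] and
B = P^(-1)AP = [[5, 11], [-3, -7]].
Evaluating each option on A and on B:
(A) A[0,0] + A[1,1] - A[0,1]: -1 for A, -13 for B -> changes
(B) A[0,0] + A[1,1]: -2 for A, -2 for B -> unchanged
(C) A[0,1] + A[1,0]: -4 for A, 8 for B -> changes
(D) A[0,0]: -1 for A, 5 for B -> changes

Only (B) A[0,0] + A[1,1] = -2 survives (and it does so for every P, not just this one), so it is the invariant.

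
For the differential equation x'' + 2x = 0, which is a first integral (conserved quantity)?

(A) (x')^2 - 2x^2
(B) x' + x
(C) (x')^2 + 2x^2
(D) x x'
C

A first integral I satisfies dI/dt = 0 along every solution. Differentiate each option and use the equation of motion:
(A) d/dt[(x')^2 - 2x^2] = 2x'x'' - 4x x' = -8x x', not identically 0
(B) d/dt[x' + x] = x'' + x' = -2x + x', not identically 0
(C) d/dt[(x')^2 + 2x^2] = 2x'x'' + 4x x' = 2x'(-2x) + 4x x' = 0
(D) d/dt[x x'] = (x')^2 + x x'' = (x')^2 - 2x^2, not identically 0

Only (C) has zero time-derivative. So the energy-like quantity (x')^2 + 2x^2 is the first integral.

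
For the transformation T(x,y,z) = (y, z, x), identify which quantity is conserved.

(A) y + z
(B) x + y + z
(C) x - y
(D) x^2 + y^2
B

Apply T(x,y,z) = (y, z, x) to each option, i.e. replace (x, y, z) by the transformed coordinates.
Substitute the transformed coordinates into each option and compare with the original:
(A) y + z  ->  (z) + (x) = x + z   [differs from y + z: not invariant]
(B) x + y + z  ->  (y) + (z) + (x) = x + y + z   [equals x + y + z: invariant]
(C) x - y  ->  (y) - (z) = y - z   [differs from x - y: not invariant]
(D) x^2 + y^2  ->  (y)^2 + (z)^2 = y^2 + z^2   [differs from x^2 + y^2: not invariant]

Only option (B), x + y + z, is unchanged by the transformation.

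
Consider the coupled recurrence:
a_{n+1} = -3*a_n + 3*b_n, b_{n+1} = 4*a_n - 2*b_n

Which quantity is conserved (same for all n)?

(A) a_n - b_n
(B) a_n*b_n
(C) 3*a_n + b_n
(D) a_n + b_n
D

Replace a_n by a_{n+1} = -3*a_n + 3*b_n and b_n by b_{n+1} = 4*a_n - 2*b_n in each option and simplify:
(A) a_n - b_n  ->  (-3*a_n + 3*b_n) - (4*a_n - 2*b_n) = -7*a_n + 5*b_n   [not conserved]
(B) a_n*b_n  ->  (-3*a_n + 3*b_n)*(4*a_n - 2*b_n) = -12*a_n^2 + 18*a_n*b_n - 6*b_n^2   [not conserved]
(C) 3*a_n + b_n  ->  3*(-3*a_n + 3*b_n) + (4*a_n - 2*b_n) = -5*a_n + 7*b_n   [not conserved]
(D) a_n + b_n  ->  (-3*a_n + 3*b_n) + (4*a_n - 2*b_n) = a_n + b_n   [conserved]

Only (D) a_n + b_n returns to itself after one step, so it is the conserved quantity.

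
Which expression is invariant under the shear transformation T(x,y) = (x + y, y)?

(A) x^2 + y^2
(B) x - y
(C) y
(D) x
C

Under the shear T(x,y) = (x + y, y):
Substitute the transformed coordinates into each option and compare with the original:
(A) x^2 + y^2  ->  (x + y)^2 + (y)^2 = x^2 + 2xy + 2y^2   [differs from x^2 + y^2: not invariant]
(B) x - y  ->  (x + y) - (y) = x   [differs from x - y: not invariant]
(C) y  ->  (y) = y   [equals y: invariant]
(D) x  ->  (x + y) = x + y   [differs from x: not invariant]

Only option (C), y, is unchanged by the transformation.
A horizontal shear moves points parallel to the x-axis, so the y-coordinate (and any function of y alone) is unchanged.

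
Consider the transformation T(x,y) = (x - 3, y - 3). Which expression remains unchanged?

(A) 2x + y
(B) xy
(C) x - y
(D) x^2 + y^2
C

An expression E(x,y) is invariant under T if E(T(x,y)) = E(x,y). Here T(x,y) = (x - 3, y - 3).
Substitute the transformed coordinates into each option and compare with the original:
(A) 2x + y  ->  2(x - 3) + (y - 3) = 2x + y - 9   [differs from 2x + y: not invariant]
(B) xy  ->  (x - 3)(y - 3) = xy - 3x - 3y + 9   [differs from xy: not invariant]
(C) x - y  ->  (x - 3) - (y - 3) = x - y   [equals x - y: invariant]
(D) x^2 + y^2  ->  (x - 3)^2 + (y - 3)^2 = x^2 - 6x + y^2 - 6y + 18   [differs from x^2 + y^2: not invariant]

Only option (C), x - y, is unchanged by the transformation.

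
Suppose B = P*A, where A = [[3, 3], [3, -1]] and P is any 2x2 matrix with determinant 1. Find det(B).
-12

By the multiplicative property of determinants, det(B) = det(P*A) = det(P) * det(A) = det(A),
so the determinant is invariant under multiplication by any determinant-1 matrix; we just need det(A).

det(A) = (3)(-1) - (3)(3) = -3 - 9 = -12

Therefore det(B) = 1 * (-12) = -12.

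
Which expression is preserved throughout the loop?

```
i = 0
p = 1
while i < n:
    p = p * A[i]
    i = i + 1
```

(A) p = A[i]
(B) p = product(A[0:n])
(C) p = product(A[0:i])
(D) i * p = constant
C

A loop invariant must hold before the first iteration and be re-established by every execution of the body.

(C) p = product(A[0:i]): Initially i = 0 and p = 1 = product of the empty slice A[0:0]. If p = product(A[0:i]) holds at the top of an iteration, the body sets p to product(A[0:i]) * A[i] = product(A[0:i+1]) and then i to i+1, so the property is restored. At exit i = n, giving p = product(A[0:n]).

The other options fail:
(A) p = A[i]: after the first iteration p = A[0] but i = 1; in general p is a product of several elements, not a single one.
(B) p = product(A[0:n]): false before the loop (p = 1, not the full product) -- it only becomes true at exit.
(D) i * p = constant: initially i * p = 0, but after one iteration it is 1 * A[0], which is nonzero in general.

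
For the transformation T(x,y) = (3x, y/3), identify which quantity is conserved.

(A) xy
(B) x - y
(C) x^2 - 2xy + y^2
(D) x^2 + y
A

An expression E(x,y) is invariant under T if E(T(x,y)) = E(x,y). Here T(x,y) = (3x, y/3).
Substitute the transformed coordinates into each option and compare with the original:
(A) xy  ->  (3x)(y/3) = xy   [equals xy: invariant]
(B) x - y  ->  (3x) - (y/3) = 3x - y/3   [differs from x - y: not invariant]
(C) x^2 - 2xy + y^2  ->  (3x)^2 - 2(3x)(y/3) + (y/3)^2 = 9x^2 - 2xy + y^2/9   [differs from x^2 - 2xy + y^2: not invariant]
(D) x^2 + y  ->  (3x)^2 + (y/3) = 9x^2 + y/3   [differs from x^2 + y: not invariant]

Only option (A), xy, is unchanged by the transformation.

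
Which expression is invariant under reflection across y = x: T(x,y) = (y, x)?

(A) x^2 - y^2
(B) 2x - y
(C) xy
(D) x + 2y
C

The map is reflection across y = x: T(x,y) = (y, x).
Substitute the transformed coordinates into each option and compare with the original:
(A) x^2 - y^2  ->  (y)^2 - (x)^2 = -x^2 + y^2   [differs from x^2 - y^2: not invariant]
(B) 2x - y  ->  2(y) - (x) = -x + 2y   [differs from 2x - y: not invariant]
(C) xy  ->  (y)(x) = xy   [equals xy: invariant]
(D) x + 2y  ->  (y) + 2(x) = 2x + y   [differs from x + 2y: not invariant]

Only option (C), xy, is unchanged by the transformation.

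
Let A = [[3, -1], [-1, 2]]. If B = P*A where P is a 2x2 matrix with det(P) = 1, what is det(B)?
5

By the multiplicative property of determinants, det(B) = det(P*A) = det(P) * det(A) = det(A),
so the determinant is invariant under multiplication by any determinant-1 matrix; we just need det(A).

det(A) = (3)(2) - (-1)(-1) = 6 - 1 = 5

Therefore det(B) = 1 * 5 = 5.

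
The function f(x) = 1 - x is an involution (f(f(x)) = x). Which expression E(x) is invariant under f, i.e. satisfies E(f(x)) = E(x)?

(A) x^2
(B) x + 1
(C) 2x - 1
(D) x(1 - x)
D

Replace x by f(x) = 1 - x in each option and simplify. As a quick numerical cross-check, also compare E(5) with E(f(5)) = E(-4).

(A) x^2  ->  (1 - x)^2 = (x - 1)^2; check: E(5) = 25 but E(-4) = 16.   [not invariant]
(B) x + 1  ->  (1 - x) + 1 = 2 - x; check: E(5) = 6 but E(-4) = -3.   [not invariant]
(C) 2x - 1  ->  2(1 - x) - 1 = 1 - 2x; check: E(5) = 9 but E(-4) = -9.   [not invariant]
(D) x(1 - x)  ->  (1 - x)(1 - (1 - x)), which simplifies back to x(1 - x); check: E(5) = -20, E(-4) = -20.   [invariant]

Only (D) is unchanged. E is symmetric under swapping x with f(x) = 1 - x, which is exactly what an involution does.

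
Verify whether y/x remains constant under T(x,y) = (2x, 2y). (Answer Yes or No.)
Yes

Substitute T(x,y) = (2x, 2y) into the expression and compare with the original.

Original: y/x
After applying T: (2y)/(2x) = y/x

This is identical to the original y/x, so the expression is invariant.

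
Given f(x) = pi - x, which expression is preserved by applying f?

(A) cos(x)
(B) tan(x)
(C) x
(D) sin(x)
D

For f(x) = pi - x:
sin(pi - x) = sin(x), so sine is invariant under this transformation.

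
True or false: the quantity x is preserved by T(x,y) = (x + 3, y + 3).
False

Substitute T(x,y) = (x + 3, y + 3) into the expression and compare with the original.

Original: x
After applying T: (x + 3) = x + 3

This differs from the original x (difference: 3), so the expression is NOT invariant.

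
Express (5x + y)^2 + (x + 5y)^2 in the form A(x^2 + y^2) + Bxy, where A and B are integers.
26(x^2 + y^2) + 20xy

Expanding: (5x + y)^2 = 25x^2 + 10xy + y^2
(x + 5y)^2 = x^2 + 10xy + 25y^2
Sum = (25+1)(x^2+y^2) + 20xy = 26(x^2 + y^2) + 20xy
This is symmetric in x and y.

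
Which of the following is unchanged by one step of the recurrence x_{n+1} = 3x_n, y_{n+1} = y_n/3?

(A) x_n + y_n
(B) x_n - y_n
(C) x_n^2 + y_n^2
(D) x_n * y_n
D

For the recurrence x_{n+1} = 3x_n, y_{n+1} = y_n/3:

x_{n+1} * y_{n+1} = (3x_n) * (y_n/3) = x_n * y_n
The product is conserved.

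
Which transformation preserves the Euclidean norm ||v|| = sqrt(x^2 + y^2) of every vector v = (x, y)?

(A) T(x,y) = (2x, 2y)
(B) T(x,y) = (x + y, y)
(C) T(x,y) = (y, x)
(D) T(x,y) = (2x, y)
C

A transformation preserves a norm if ||T(v)|| = ||v|| for every v; a single vector where the norm changes rules an option out.

(A) T(x,y) = (2x, 2y): v = (1, 0) has norm sqrt((1)^2 + (0)^2) = 1, but T(v) = (2, 0) has norm 2 -- not preserved.
(B) T(x,y) = (x + y, y): v = (0, 1) has norm sqrt((0)^2 + (1)^2) = 1, but T(v) = (1, 1) has norm sqrt(2) -- not preserved.
(C) T(x,y) = (y, x): preserves the norm -- it is an orthogonal map (a rotation/reflection), and (y)^2 + (x)^2 simplifies to x^2 + y^2.
(D) T(x,y) = (2x, y): v = (1, 0) has norm sqrt((1)^2 + (0)^2) = 1, but T(v) = (2, 0) has norm 2 -- not preserved.

Therefore the answer is (C).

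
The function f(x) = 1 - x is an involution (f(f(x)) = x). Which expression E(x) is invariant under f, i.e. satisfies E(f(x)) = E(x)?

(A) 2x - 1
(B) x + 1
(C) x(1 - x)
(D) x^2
C

Replace x by f(x) = 1 - x in each option and simplify. As a quick numerical cross-check, also compare E(4) with E(f(4)) = E(-3).

(A) 2x - 1  ->  2(1 - x) - 1 = 1 - 2x; check: E(4) = 7 but E(-3) = -7.   [not invariant]
(B) x + 1  ->  (1 - x) + 1 = 2 - x; check: E(4) = 5 but E(-3) = -2.   [not invariant]
(C) x(1 - x)  ->  (1 - x)(1 - (1 - x)), which simplifies back to x(1 - x); check: E(4) = -12, E(-3) = -12.   [invariant]
(D) x^2  ->  (1 - x)^2 = (x - 1)^2; check: E(4) = 16 but E(-3) = 9.   [not invariant]

Only (C) is unchanged. E is symmetric under swapping x with f(x) = 1 - x, which is exactly what an involution does.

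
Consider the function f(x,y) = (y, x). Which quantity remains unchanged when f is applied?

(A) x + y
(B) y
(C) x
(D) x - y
A

For f(x,y) = (y, x):
After applying f: x' = y, y' = x. So x' + y' = y + x = x + y.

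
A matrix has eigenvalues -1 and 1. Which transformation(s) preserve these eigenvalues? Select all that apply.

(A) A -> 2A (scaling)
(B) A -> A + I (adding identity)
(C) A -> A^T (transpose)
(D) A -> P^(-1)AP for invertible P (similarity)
C and D

Eigenvalues are preserved by:
1. Similarity transformations: A -> P^(-1)AP (same characteristic polynomial)
2. Transpose: A^T has the same eigenvalues as A

Eigenvalues are NOT preserved by:
- Adding identity: eigenvalues become -1+1, 1+1
- Scaling: eigenvalues become -2, 2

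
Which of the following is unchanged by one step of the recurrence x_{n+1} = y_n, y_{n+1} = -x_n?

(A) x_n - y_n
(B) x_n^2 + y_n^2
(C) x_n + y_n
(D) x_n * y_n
B

For the recurrence x_{n+1} = y_n, y_{n+1} = -x_n:

x_{n+1}^2 + y_{n+1}^2 = y_n^2 + (-x_n)^2 = x_n^2 + y_n^2
The sum of squares is conserved (like energy in a harmonic oscillator).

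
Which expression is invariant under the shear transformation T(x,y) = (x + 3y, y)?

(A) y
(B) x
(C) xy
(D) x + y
A

Under the shear T(x,y) = (x + 3y, y):
Substitute the transformed coordinates into each option and compare with the original:
(A) y  ->  (y) = y   [equals y: invariant]
(B) x  ->  (x + 3y) = x + 3y   [differs from x: not invariant]
(C) xy  ->  (x + 3y)(y) = xy + 3y^2   [differs from xy: not invariant]
(D) x + y  ->  (x + 3y) + (y) = x + 4y   [differs from x + y: not invariant]

Only option (A), y, is unchanged by the transformation.
A horizontal shear moves points parallel to the x-axis, so the y-coordinate (and any function of y alone) is unchanged.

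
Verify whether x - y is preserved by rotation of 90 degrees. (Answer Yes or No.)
No

Applying rotation by 90 degrees: x' = x*cos(90 degrees) - y*sin(90 degrees) = -y, y' = x*sin(90 degrees) + y*cos(90 degrees) = x

Substituting into x - y:
(-y) - (x)
= -x - y

This differs from the original expression x - y, so it is NOT invariant.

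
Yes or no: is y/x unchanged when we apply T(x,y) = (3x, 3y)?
Yes

Substitute T(x,y) = (3x, 3y) into the expression and compare with the original.

Original: y/x
After applying T: (3y)/(3x) = y/x

This is identical to the original y/x, so the expression is invariant.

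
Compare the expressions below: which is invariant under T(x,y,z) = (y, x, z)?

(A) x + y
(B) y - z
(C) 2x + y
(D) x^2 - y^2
A

Apply T(x,y,z) = (y, x, z) to each option, i.e. replace (x, y, z) by the transformed coordinates.
Substitute the transformed coordinates into each option and compare with the original:
(A) x + y  ->  (y) + (x) = x + y   [equals x + y: invariant]
(B) y - z  ->  (x) - (z) = x - z   [differs from y - z: not invariant]
(C) 2x + y  ->  2(y) + (x) = x + 2y   [differs from 2x + y: not invariant]
(D) x^2 - y^2  ->  (y)^2 - (x)^2 = -x^2 + y^2   [differs from x^2 - y^2: not invariant]

Only option (A), x + y, is unchanged by the transformation.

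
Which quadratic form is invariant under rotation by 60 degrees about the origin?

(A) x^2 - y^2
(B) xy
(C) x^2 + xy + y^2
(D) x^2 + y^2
D

Rotation by 60 degrees sends (x, y) to (x/2 - sqrt(3)y/2, sqrt(3)x/2 + y/2).
Substitute the transformed coordinates into each option and compare with the original:
(A) x^2 - y^2  ->  (x/2 - sqrt(3)y/2)^2 - (sqrt(3)x/2 + y/2)^2 = -x^2/2 - sqrt(3)xy + y^2/2   [differs from x^2 - y^2: not invariant]
(B) xy  ->  (x/2 - sqrt(3)y/2)(sqrt(3)x/2 + y/2) = sqrt(3)x^2/4 - xy/2 - sqrt(3)y^2/4   [differs from xy: not invariant]
(C) x^2 + xy + y^2  ->  (x/2 - sqrt(3)y/2)^2 + (x/2 - sqrt(3)y/2)(sqrt(3)x/2 + y/2) + (sqrt(3)x/2 + y/2)^2 = sqrt(3)x^2/4 + x^2 - xy/2 - sqrt(3)y^2/4 + y^2   [differs from x^2 + xy + y^2: not invariant]
(D) x^2 + y^2  ->  (x/2 - sqrt(3)y/2)^2 + (sqrt(3)x/2 + y/2)^2 = x^2 + y^2   [equals x^2 + y^2: invariant]

Only option (D), x^2 + y^2, is unchanged by the transformation.
x^2 + y^2 is the squared distance from the origin, which rotations preserve.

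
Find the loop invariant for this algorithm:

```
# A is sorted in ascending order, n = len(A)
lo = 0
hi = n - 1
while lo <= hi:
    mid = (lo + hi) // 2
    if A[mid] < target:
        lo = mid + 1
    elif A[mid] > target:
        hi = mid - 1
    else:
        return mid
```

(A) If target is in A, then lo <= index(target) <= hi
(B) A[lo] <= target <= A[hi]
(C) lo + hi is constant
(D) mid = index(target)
A

A loop invariant must hold before the first iteration and be re-established by every execution of the body.

(A) If target is in A, then lo <= index(target) <= hi: Before the loop [lo, hi] = [0, n-1] covers every index. When A[mid] < target, sortedness puts target strictly to the right of mid, so setting lo = mid + 1 keeps index(target) in [lo, hi]; symmetrically for hi = mid - 1. Hence 'if target is in A then lo <= index(target) <= hi' holds after every iteration, and when lo > hi it proves target is absent.

The other options fail:
(B) A[lo] <= target <= A[hi]: fails when target is not in A (e.g. target < A[0] already violates it before the loop), so it is not maintained in general.
(C) lo + hi is constant: each iteration moves exactly one of lo, hi, so lo + hi changes (e.g. 0 + (n-1) becomes (mid+1) + (n-1)).
(D) mid = index(target): mid is just the current probe; it equals index(target) only on the iteration that returns.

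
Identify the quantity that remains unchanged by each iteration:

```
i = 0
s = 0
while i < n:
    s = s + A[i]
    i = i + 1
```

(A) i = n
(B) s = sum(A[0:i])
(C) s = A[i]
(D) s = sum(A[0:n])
B

A loop invariant must hold before the first iteration and be re-established by every execution of the body.

(B) s = sum(A[0:i]): Initially i = 0 and s = 0 = sum of the empty slice A[0:0]. If s = sum(A[0:i]) holds at the top of an iteration, the body sets s to sum(A[0:i]) + A[i] = sum(A[0:i+1]) and then i to i+1, so s = sum(A[0:i]) holds again. At exit i = n, giving s = sum(A[0:n]).

The other options fail:
(A) i = n: false initially (i = 0); it is the exit condition, not an invariant.
(C) s = A[i]: after the first iteration s = A[0] but i = 1, so s = A[i] compares s with the wrong element (and fails in general).
(D) s = sum(A[0:n]): false before the loop (s = 0, not the full sum) -- it only becomes true at exit.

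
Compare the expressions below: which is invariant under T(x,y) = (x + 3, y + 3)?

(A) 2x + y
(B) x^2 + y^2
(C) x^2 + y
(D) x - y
D

An expression E(x,y) is invariant under T if E(T(x,y)) = E(x,y). Here T(x,y) = (x + 3, y + 3).
Substitute the transformed coordinates into each option and compare with the original:
(A) 2x + y  ->  2(x + 3) + (y + 3) = 2x + y + 9   [differs from 2x + y: not invariant]
(B) x^2 + y^2  ->  (x + 3)^2 + (y + 3)^2 = x^2 + 6x + y^2 + 6y + 18   [differs from x^2 + y^2: not invariant]
(C) x^2 + y  ->  (x + 3)^2 + (y + 3) = x^2 + 6x + y + 12   [differs from x^2 + y: not invariant]
(D) x - y  ->  (x + 3) - (y + 3) = x - y   [equals x - y: invariant]

Only option (D), x - y, is unchanged by the transformation.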